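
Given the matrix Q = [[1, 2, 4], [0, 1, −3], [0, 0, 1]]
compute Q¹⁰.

[[1, 20, −230], [0, 1, −30], [0, 0, 1]]

Q = I + N where N = [[0, 2, 4], [0, 0, −3], [0, 0, 0]] is strictly upper-triangular, so N³ = 0.
(I + N)¹⁰ = I + 10·N + 45·N² = [[1, 20, −230], [0, 1, −30], [0, 0, 1]].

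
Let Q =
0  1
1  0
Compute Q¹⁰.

[[1, 0], [0, 1]]

Q² = I (check: tr Q = 0 and det Q = -1), so Q¹⁰ = I since 10 is even.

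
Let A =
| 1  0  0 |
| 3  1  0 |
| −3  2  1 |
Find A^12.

[[1, 0, 0], [36, 1, 0], [360, 24, 1]]

A = I + N where N = [[0, 0, 0], [3, 0, 0], [−3, 2, 0]] is strictly lower-triangular, so N^3 = 0.
(I + N)^12 = I + 12·N + 66·N^2 = [[1, 0, 0], [36, 1, 0], [360, 24, 1]].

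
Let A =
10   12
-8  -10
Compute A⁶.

tr A = 0 and det A = -4, so the characteristic polynomial is λ² − (0)λ + (-4) with roots -2 and 2.
Eigenvectors give P = [[1, -3], [-1, 2]] with P⁻¹ = [[-2, -3], [-1, -1]], and A = P·diag(-2, 2)·P⁻¹.
Then A⁶ = P·diag(64, 64)·P⁻¹ = [[64, -192], [-64, 128]] · [[-2, -3], [-1, -1]] = [[64, 0], [0, 64]].

[[64, 0], [0, 64]]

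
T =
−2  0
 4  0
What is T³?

T² = [[4, 0], [−8, 0]]
T³ = [[−8, 0], [16, 0]]

[[−8, 0], [16, 0]]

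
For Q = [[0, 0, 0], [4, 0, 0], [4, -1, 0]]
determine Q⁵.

Q is strictly triangular, hence nilpotent: Q³ = 0, so Q⁵ = 0.

[[0, 0, 0], [0, 0, 0], [0, 0, 0]]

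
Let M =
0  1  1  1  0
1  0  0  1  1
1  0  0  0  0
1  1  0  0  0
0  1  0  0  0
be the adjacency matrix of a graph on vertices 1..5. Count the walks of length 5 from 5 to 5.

2

The number of length-5 walks from vertex 5 to vertex 5 is entry (5,5) of M⁵, where M is the adjacency matrix.
M² = [[3, 1, 0, 1, 1], [1, 3, 1, 1, 0], [0, 1, 1, 1, 0], [1, 1, 1, 2, 1], [1, 0, 0, 1, 1]]
M³ = [[2, 5, 3, 4, 1], [5, 2, 1, 4, 3], [3, 1, 0, 1, 1], [4, 4, 1, 2, 1], [1, 3, 1, 1, 0]]
M⁴ = [[12, 7, 2, 7, 5], [7, 12, 5, 7, 2], [2, 5, 3, 4, 1], [7, 7, 4, 8, 4], [5, 2, 1, 4, 3]]
M⁵ = [[16, 24, 12, 19, 7], [24, 16, 7, 19, 12], [12, 7, 2, 7, 5], [19, 19, 7, 14, 7], [7, 12, 5, 7, 2]]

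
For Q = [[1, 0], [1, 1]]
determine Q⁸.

[[1, 0], [8, 1]]

Q = I + N where N = [[0, 0], [1, 0]] is strictly lower-triangular, so N² = 0.
(I + N)⁸ = I + 8·N = [[1, 0], [8, 1]].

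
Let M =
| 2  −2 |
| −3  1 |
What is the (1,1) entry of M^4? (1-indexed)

154

M^2 = [[10, −6], [−9, 7]]
M^3 = [[38, −26], [−39, 25]]
M^4 = [[154, −102], [−153, 103]]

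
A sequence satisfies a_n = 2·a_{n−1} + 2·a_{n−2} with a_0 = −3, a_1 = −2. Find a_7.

−1376

With companion matrix C = [[2, 2], [1, 0]], [a_n, a_{n−1}]ᵀ = C·[a_{n−1}, a_{n−2}]ᵀ, so [a_7, a_6]ᵀ = C⁶·[a_1, a_0]ᵀ.
C⁶ = [[328, 240], [120, 88]], giving [a_7, a_6]ᵀ = [[−1376], [−504]].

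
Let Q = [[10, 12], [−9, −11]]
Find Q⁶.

tr Q = −1 and det Q = −2, so the characteristic polynomial is λ² − (−1)λ + (−2) with roots −2 and 1.
Eigenvectors give P = [[1, −4], [−1, 3]] with P⁻¹ = [[−3, −4], [−1, −1]], and Q = P·diag(−2, 1)·P⁻¹.
Then Q⁶ = P·diag(64, 1)·P⁻¹ = [[64, −4], [−64, 3]] · [[−3, −4], [−1, −1]] = [[−188, −252], [189, 253]].

[[−188, −252], [189, 253]]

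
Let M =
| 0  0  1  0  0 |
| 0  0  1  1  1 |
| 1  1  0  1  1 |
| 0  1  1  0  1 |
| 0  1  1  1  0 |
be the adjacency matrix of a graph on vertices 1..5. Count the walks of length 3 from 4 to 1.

2

The number of length-3 walks from vertex 4 to vertex 1 is entry (4,1) of M^3, where M is the adjacency matrix.
M^2 = [[1, 1, 0, 1, 1], [1, 3, 2, 2, 2], [0, 2, 4, 2, 2], [1, 2, 2, 3, 2], [1, 2, 2, 2, 3]]
M^3 = [[0, 2, 4, 2, 2], [2, 6, 8, 7, 7], [4, 8, 6, 8, 8], [2, 7, 8, 6, 7], [2, 7, 8, 7, 6]]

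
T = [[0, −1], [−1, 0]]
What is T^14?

T² = I (check: tr T = 0 and det T = −1), so T^14 = I since 14 is even.

[[1, 0], [0, 1]]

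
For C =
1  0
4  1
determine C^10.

[[1, 0], [40, 1]]

C = I + N where N = [[0, 0], [4, 0]] is strictly lower-triangular, so N^2 = 0.
(I + N)^10 = I + 10·N = [[1, 0], [40, 1]].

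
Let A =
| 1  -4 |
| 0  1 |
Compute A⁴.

A = I + N where N = [[0, -4], [0, 0]] is strictly upper-triangular, so N² = 0.
(I + N)⁴ = I + 4·N = [[1, -16], [0, 1]].

[[1, -16], [0, 1]]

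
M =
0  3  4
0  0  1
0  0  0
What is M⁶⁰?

[[0, 0, 0], [0, 0, 0], [0, 0, 0]]

M is strictly triangular, hence nilpotent: M³ = 0, so M⁶⁰ = 0.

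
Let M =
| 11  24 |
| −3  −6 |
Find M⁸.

[[57001, 151320], [−18915, −50184]]

tr M = 5 and det M = 6, so the characteristic polynomial is λ² − (5)λ + (6) with roots 2 and 3.
Eigenvectors give P = [[−8, −3], [3, 1]] with P⁻¹ = [[1, 3], [−3, −8]], and M = P·diag(2, 3)·P⁻¹.
Then M⁸ = P·diag(256, 6561)·P⁻¹ = [[−2048, −19683], [768, 6561]] · [[1, 3], [−3, −8]] = [[57001, 151320], [−18915, −50184]].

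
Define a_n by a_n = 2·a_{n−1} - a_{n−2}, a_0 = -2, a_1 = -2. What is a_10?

-2

With companion matrix T = [[2, -1], [1, 0]], [a_n, a_{n−1}]ᵀ = T·[a_{n−1}, a_{n−2}]ᵀ, so [a_10, a_9]ᵀ = T⁹·[a_1, a_0]ᵀ.
T⁹ = [[10, -9], [9, -8]], giving [a_10, a_9]ᵀ = [[-2], [-2]].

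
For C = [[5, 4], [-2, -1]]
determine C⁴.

tr C = 4 and det C = 3, so the characteristic polynomial is λ² − (4)λ + (3) with roots 3 and 1.
Eigenvectors give P = [[2, 1], [-1, -1]] with P⁻¹ = [[1, 1], [-1, -2]], and C = P·diag(3, 1)·P⁻¹.
Then C⁴ = P·diag(81, 1)·P⁻¹ = [[162, 1], [-81, -1]] · [[1, 1], [-1, -2]] = [[161, 160], [-80, -79]].

[[161, 160], [-80, -79]]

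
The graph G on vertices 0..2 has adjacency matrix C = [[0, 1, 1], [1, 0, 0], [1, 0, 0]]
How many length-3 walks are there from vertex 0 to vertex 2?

2

The number of length-3 walks from vertex 0 to vertex 2 is entry (0,2) of C^3, where C is the adjacency matrix.
C^2 = [[2, 0, 0], [0, 1, 1], [0, 1, 1]]
C^3 = [[0, 2, 2], [2, 0, 0], [2, 0, 0]]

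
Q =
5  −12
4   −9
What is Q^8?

tr Q = −4 and det Q = 3, so the characteristic polynomial is λ² − (−4)λ + (3) with roots −3 and −1.
Eigenvectors give P = [[−3, 2], [−2, 1]] with P⁻¹ = [[1, −2], [2, −3]], and Q = P·diag(−3, −1)·P⁻¹.
Then Q^8 = P·diag(6561, 1)·P⁻¹ = [[−19683, 2], [−13122, 1]] · [[1, −2], [2, −3]] = [[−19679, 39360], [−13120, 26241]].

[[−19679, 39360], [−13120, 26241]]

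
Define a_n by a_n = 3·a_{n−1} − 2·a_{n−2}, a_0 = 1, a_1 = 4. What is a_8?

766

With companion matrix B = [[3, −2], [1, 0]], [a_n, a_{n−1}]ᵀ = B·[a_{n−1}, a_{n−2}]ᵀ, so [a_8, a_7]ᵀ = B^7·[a_1, a_0]ᵀ.
B^7 = [[255, −254], [127, −126]], giving [a_8, a_7]ᵀ = [[766], [382]].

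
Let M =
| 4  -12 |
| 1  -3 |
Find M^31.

M² = M (a projection; rank 1, trace 1), so M^31 = M.

[[4, -12], [1, -3]]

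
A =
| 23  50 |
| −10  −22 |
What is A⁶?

tr A = 1 and det A = −6, so the characteristic polynomial is λ² − (1)λ + (−6) with roots 3 and −2.
Eigenvectors give P = [[−5, 2], [2, −1]] with P⁻¹ = [[−1, −2], [−2, −5]], and A = P·diag(3, −2)·P⁻¹.
Then A⁶ = P·diag(729, 64)·P⁻¹ = [[−3645, 128], [1458, −64]] · [[−1, −2], [−2, −5]] = [[3389, 6650], [−1330, −2596]].

[[3389, 6650], [−1330, −2596]]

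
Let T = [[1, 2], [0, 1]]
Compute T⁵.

[[1, 10], [0, 1]]

T = I + N where N = [[0, 2], [0, 0]] is strictly upper-triangular, so N² = 0.
(I + N)⁵ = I + 5·N = [[1, 10], [0, 1]].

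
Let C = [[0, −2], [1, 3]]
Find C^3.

tr C = 3 and det C = 2, so the characteristic polynomial is λ² − (3)λ + (2) with roots 2 and 1.
Eigenvectors give P = [[−1, 2], [1, −1]] with P⁻¹ = [[1, 2], [1, 1]], and C = P·diag(2, 1)·P⁻¹.
Then C^3 = P·diag(8, 1)·P⁻¹ = [[−8, 2], [8, −1]] · [[1, 2], [1, 1]] = [[−6, −14], [7, 15]].

[[−6, −14], [7, 15]]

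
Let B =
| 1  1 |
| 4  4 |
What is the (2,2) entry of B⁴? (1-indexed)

500

B² = [[5, 5], [20, 20]]
B³ = [[25, 25], [100, 100]]
B⁴ = [[125, 125], [500, 500]]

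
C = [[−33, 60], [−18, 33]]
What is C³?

[[−297, 540], [−162, 297]]

tr C = 0 and det C = −9, so the characteristic polynomial is λ² − (0)λ + (−9) with roots 3 and −3.
Eigenvectors give P = [[−5, −2], [−3, −1]] with P⁻¹ = [[1, −2], [−3, 5]], and C = P·diag(3, −3)·P⁻¹.
Then C³ = P·diag(27, −27)·P⁻¹ = [[−135, 54], [−81, 27]] · [[1, −2], [−3, 5]] = [[−297, 540], [−162, 297]].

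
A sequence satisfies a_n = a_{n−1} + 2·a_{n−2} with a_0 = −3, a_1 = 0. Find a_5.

−30

With companion matrix B = [[1, 2], [1, 0]], [a_n, a_{n−1}]ᵀ = B·[a_{n−1}, a_{n−2}]ᵀ, so [a_5, a_4]ᵀ = B⁴·[a_1, a_0]ᵀ.
B⁴ = [[11, 10], [5, 6]], giving [a_5, a_4]ᵀ = [[−30], [−18]].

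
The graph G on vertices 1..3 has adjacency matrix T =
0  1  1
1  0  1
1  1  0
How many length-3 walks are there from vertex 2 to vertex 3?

The number of length-3 walks from vertex 2 to vertex 3 is entry (2,3) of T³, where T is the adjacency matrix.
T² = [[2, 1, 1], [1, 2, 1], [1, 1, 2]]
T³ = [[2, 3, 3], [3, 2, 3], [3, 3, 2]]

3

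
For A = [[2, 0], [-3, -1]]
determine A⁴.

[[16, 0], [-15, 1]]

tr A = 1 and det A = -2, so the characteristic polynomial is λ² − (1)λ + (-2) with roots -1 and 2.
Eigenvectors give P = [[0, -1], [1, 1]] with P⁻¹ = [[1, 1], [-1, 0]], and A = P·diag(-1, 2)·P⁻¹.
Then A⁴ = P·diag(1, 16)·P⁻¹ = [[0, -16], [1, 16]] · [[1, 1], [-1, 0]] = [[16, 0], [-15, 1]].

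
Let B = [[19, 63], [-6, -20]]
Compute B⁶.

tr B = -1 and det B = -2, so the characteristic polynomial is λ² − (-1)λ + (-2) with roots 1 and -2.
Eigenvectors give P = [[7, -3], [-2, 1]] with P⁻¹ = [[1, 3], [2, 7]], and B = P·diag(1, -2)·P⁻¹.
Then B⁶ = P·diag(1, 64)·P⁻¹ = [[7, -192], [-2, 64]] · [[1, 3], [2, 7]] = [[-377, -1323], [126, 442]].

[[-377, -1323], [126, 442]]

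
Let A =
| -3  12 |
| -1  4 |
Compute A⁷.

[[-3, 12], [-1, 4]]

A² = A (a projection; rank 1, trace 1), so A⁷ = A.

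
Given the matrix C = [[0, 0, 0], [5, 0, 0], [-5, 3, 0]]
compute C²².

C is strictly triangular, hence nilpotent: C³ = 0, so C²² = 0.

[[0, 0, 0], [0, 0, 0], [0, 0, 0]]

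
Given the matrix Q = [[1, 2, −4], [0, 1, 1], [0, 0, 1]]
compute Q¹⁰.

[[1, 20, 50], [0, 1, 10], [0, 0, 1]]

Q = I + N where N = [[0, 2, −4], [0, 0, 1], [0, 0, 0]] is strictly upper-triangular, so N³ = 0.
(I + N)¹⁰ = I + 10·N + 45·N² = [[1, 20, 50], [0, 1, 10], [0, 0, 1]].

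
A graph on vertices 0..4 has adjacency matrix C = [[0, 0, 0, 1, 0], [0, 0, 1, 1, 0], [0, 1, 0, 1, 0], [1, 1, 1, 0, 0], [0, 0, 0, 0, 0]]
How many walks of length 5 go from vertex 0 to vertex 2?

The number of length-5 walks from vertex 0 to vertex 2 is entry (0,2) of C^5, where C is the adjacency matrix.
C^2 = [[1, 1, 1, 0, 0], [1, 2, 1, 1, 0], [1, 1, 2, 1, 0], [0, 1, 1, 3, 0], [0, 0, 0, 0, 0]]
C^3 = [[0, 1, 1, 3, 0], [1, 2, 3, 4, 0], [1, 3, 2, 4, 0], [3, 4, 4, 2, 0], [0, 0, 0, 0, 0]]
C^4 = [[3, 4, 4, 2, 0], [4, 7, 6, 6, 0], [4, 6, 7, 6, 0], [2, 6, 6, 11, 0], [0, 0, 0, 0, 0]]
C^5 = [[2, 6, 6, 11, 0], [6, 12, 13, 17, 0], [6, 13, 12, 17, 0], [11, 17, 17, 14, 0], [0, 0, 0, 0, 0]]

6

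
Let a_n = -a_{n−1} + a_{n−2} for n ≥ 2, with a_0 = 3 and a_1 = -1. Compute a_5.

With companion matrix B = [[-1, 1], [1, 0]], [a_n, a_{n−1}]ᵀ = B·[a_{n−1}, a_{n−2}]ᵀ, so [a_5, a_4]ᵀ = B⁴·[a_1, a_0]ᵀ.
B⁴ = [[5, -3], [-3, 2]], giving [a_5, a_4]ᵀ = [[-14], [9]].

-14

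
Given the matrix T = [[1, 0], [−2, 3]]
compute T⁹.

[[1, 0], [−19682, 19683]]

tr T = 4 and det T = 3, so the characteristic polynomial is λ² − (4)λ + (3) with roots 3 and 1.
Eigenvectors give P = [[0, 1], [−1, 1]] with P⁻¹ = [[1, −1], [1, 0]], and T = P·diag(3, 1)·P⁻¹.
Then T⁹ = P·diag(19683, 1)·P⁻¹ = [[0, 1], [−19683, 1]] · [[1, −1], [1, 0]] = [[1, 0], [−19682, 19683]].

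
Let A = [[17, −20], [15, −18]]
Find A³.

tr A = −1 and det A = −6, so the characteristic polynomial is λ² − (−1)λ + (−6) with roots 2 and −3.
Eigenvectors give P = [[4, 1], [3, 1]] with P⁻¹ = [[1, −1], [−3, 4]], and A = P·diag(2, −3)·P⁻¹.
Then A³ = P·diag(8, −27)·P⁻¹ = [[32, −27], [24, −27]] · [[1, −1], [−3, 4]] = [[113, −140], [105, −132]].

[[113, −140], [105, −132]]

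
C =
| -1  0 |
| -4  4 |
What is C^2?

[[1, 0], [-12, 16]]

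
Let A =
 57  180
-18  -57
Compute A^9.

tr A = 0 and det A = -9, so the characteristic polynomial is λ² − (0)λ + (-9) with roots 3 and -3.
Eigenvectors give P = [[10, 3], [-3, -1]] with P⁻¹ = [[1, 3], [-3, -10]], and A = P·diag(3, -3)·P⁻¹.
Then A^9 = P·diag(19683, -19683)·P⁻¹ = [[196830, -59049], [-59049, 19683]] · [[1, 3], [-3, -10]] = [[373977, 1180980], [-118098, -373977]].

[[373977, 1180980], [-118098, -373977]]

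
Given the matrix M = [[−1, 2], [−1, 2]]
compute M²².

M² = M (a projection; rank 1, trace 1), so M²² = M.

[[−1, 2], [−1, 2]]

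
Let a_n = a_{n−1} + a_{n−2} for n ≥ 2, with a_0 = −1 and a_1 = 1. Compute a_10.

21

With companion matrix A = [[1, 1], [1, 0]], [a_n, a_{n−1}]ᵀ = A·[a_{n−1}, a_{n−2}]ᵀ, so [a_10, a_9]ᵀ = A⁹·[a_1, a_0]ᵀ.
A⁹ = [[55, 34], [34, 21]], giving [a_10, a_9]ᵀ = [[21], [13]].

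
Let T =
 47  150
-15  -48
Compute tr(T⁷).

-2059

tr T = -1 and det T = -6, so the characteristic polynomial is λ² − (-1)λ + (-6) with roots -3 and 2.
Eigenvectors give P = [[-3, 10], [1, -3]] with P⁻¹ = [[3, 10], [1, 3]], and T = P·diag(-3, 2)·P⁻¹.
Then T⁷ = P·diag(-2187, 128)·P⁻¹ = [[6561, 1280], [-2187, -384]] · [[3, 10], [1, 3]] = [[20963, 69450], [-6945, -23022]].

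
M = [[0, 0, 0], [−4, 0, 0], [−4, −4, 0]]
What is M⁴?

[[0, 0, 0], [0, 0, 0], [0, 0, 0]]

M is strictly triangular, hence nilpotent: M³ = 0, so M⁴ = 0.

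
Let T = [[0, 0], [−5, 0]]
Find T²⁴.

[[0, 0], [0, 0]]

T is strictly triangular, hence nilpotent: T² = 0, so T²⁴ = 0.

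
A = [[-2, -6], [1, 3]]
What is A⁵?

[[-2, -6], [1, 3]]

A² = A (a projection; rank 1, trace 1), so A⁵ = A.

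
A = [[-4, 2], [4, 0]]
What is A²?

[[24, -8], [-16, 8]]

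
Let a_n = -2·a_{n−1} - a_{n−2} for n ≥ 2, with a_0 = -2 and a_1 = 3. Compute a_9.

11

With companion matrix Q = [[-2, -1], [1, 0]], [a_n, a_{n−1}]ᵀ = Q·[a_{n−1}, a_{n−2}]ᵀ, so [a_9, a_8]ᵀ = Q^8·[a_1, a_0]ᵀ.
Q^8 = [[9, 8], [-8, -7]], giving [a_9, a_8]ᵀ = [[11], [-10]].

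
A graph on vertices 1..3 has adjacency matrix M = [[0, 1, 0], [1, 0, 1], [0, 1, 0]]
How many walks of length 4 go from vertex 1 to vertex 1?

The number of length-4 walks from vertex 1 to vertex 1 is entry (1,1) of M⁴, where M is the adjacency matrix.
M² = [[1, 0, 1], [0, 2, 0], [1, 0, 1]]
M³ = [[0, 2, 0], [2, 0, 2], [0, 2, 0]]
M⁴ = [[2, 0, 2], [0, 4, 0], [2, 0, 2]]

2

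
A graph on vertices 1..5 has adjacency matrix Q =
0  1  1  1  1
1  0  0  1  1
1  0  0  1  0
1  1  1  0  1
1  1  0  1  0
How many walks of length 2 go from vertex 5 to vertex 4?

2

The number of length-2 walks from vertex 5 to vertex 4 is entry (5,4) of Q², where Q is the adjacency matrix.
Q² = [[4, 2, 1, 3, 2], [2, 3, 2, 2, 2], [1, 2, 2, 1, 2], [3, 2, 1, 4, 2], [2, 2, 2, 2, 3]]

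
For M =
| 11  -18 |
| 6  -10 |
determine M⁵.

tr M = 1 and det M = -2, so the characteristic polynomial is λ² − (1)λ + (-2) with roots -1 and 2.
Eigenvectors give P = [[3, -2], [2, -1]] with P⁻¹ = [[-1, 2], [-2, 3]], and M = P·diag(-1, 2)·P⁻¹.
Then M⁵ = P·diag(-1, 32)·P⁻¹ = [[-3, -64], [-2, -32]] · [[-1, 2], [-2, 3]] = [[131, -198], [66, -100]].

[[131, -198], [66, -100]]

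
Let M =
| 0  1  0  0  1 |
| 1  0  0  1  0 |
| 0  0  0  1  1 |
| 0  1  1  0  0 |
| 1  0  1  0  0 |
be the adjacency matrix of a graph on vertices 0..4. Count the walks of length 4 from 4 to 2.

1

The number of length-4 walks from vertex 4 to vertex 2 is entry (4,2) of M⁴, where M is the adjacency matrix.
M² = [[2, 0, 1, 1, 0], [0, 2, 1, 0, 1], [1, 1, 2, 0, 0], [1, 0, 0, 2, 1], [0, 1, 0, 1, 2]]
M³ = [[0, 3, 1, 1, 3], [3, 0, 1, 3, 1], [1, 1, 0, 3, 3], [1, 3, 3, 0, 1], [3, 1, 3, 1, 0]]
M⁴ = [[6, 1, 4, 4, 1], [1, 6, 4, 1, 4], [4, 4, 6, 1, 1], [4, 1, 1, 6, 4], [1, 4, 1, 4, 6]]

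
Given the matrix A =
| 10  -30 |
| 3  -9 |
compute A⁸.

A² = A (a projection; rank 1, trace 1), so A⁸ = A.

[[10, -30], [3, -9]]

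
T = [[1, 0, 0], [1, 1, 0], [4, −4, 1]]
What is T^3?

[[1, 0, 0], [3, 1, 0], [0, −12, 1]]

T = I + N where N = [[0, 0, 0], [1, 0, 0], [4, −4, 0]] is strictly lower-triangular, so N^3 = 0.
(I + N)^3 = I + 3·N + 3·N^2 = [[1, 0, 0], [3, 1, 0], [0, −12, 1]].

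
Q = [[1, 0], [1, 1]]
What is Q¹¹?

[[1, 0], [11, 1]]

Q = I + N where N = [[0, 0], [1, 0]] is strictly lower-triangular, so N² = 0.
(I + N)¹¹ = I + 11·N = [[1, 0], [11, 1]].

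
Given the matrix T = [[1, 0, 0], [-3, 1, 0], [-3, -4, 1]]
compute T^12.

[[1, 0, 0], [-36, 1, 0], [756, -48, 1]]

T = I + N where N = [[0, 0, 0], [-3, 0, 0], [-3, -4, 0]] is strictly lower-triangular, so N^3 = 0.
(I + N)^12 = I + 12·N + 66·N^2 = [[1, 0, 0], [-36, 1, 0], [756, -48, 1]].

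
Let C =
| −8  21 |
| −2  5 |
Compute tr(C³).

tr C = −3 and det C = 2, so the characteristic polynomial is λ² − (−3)λ + (2) with roots −1 and −2.
Eigenvectors give P = [[3, 7], [1, 2]] with P⁻¹ = [[−2, 7], [1, −3]], and C = P·diag(−1, −2)·P⁻¹.
Then C³ = P·diag(−1, −8)·P⁻¹ = [[−3, −56], [−1, −16]] · [[−2, 7], [1, −3]] = [[−50, 147], [−14, 41]].

−9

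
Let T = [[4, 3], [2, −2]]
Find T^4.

[[508, 192], [128, 124]]

T^2 = [[22, 6], [4, 10]]
T^3 = [[100, 54], [36, −8]]
T^4 = [[508, 192], [128, 124]]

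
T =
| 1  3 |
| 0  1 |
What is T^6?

[[1, 18], [0, 1]]

T = I + N where N = [[0, 3], [0, 0]] is strictly upper-triangular, so N^2 = 0.
(I + N)^6 = I + 6·N = [[1, 18], [0, 1]].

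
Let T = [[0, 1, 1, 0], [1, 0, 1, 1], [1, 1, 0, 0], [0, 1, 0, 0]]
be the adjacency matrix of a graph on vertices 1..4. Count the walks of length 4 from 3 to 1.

The number of length-4 walks from vertex 3 to vertex 1 is entry (3,1) of T⁴, where T is the adjacency matrix.
T² = [[2, 1, 1, 1], [1, 3, 1, 0], [1, 1, 2, 1], [1, 0, 1, 1]]
T³ = [[2, 4, 3, 1], [4, 2, 4, 3], [3, 4, 2, 1], [1, 3, 1, 0]]
T⁴ = [[7, 6, 6, 4], [6, 11, 6, 2], [6, 6, 7, 4], [4, 2, 4, 3]]

6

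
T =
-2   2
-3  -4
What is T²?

[[-2, -12], [18, 10]]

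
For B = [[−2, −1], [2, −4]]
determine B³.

B² = [[2, 6], [−12, 14]]
B³ = [[8, −26], [52, −44]]

[[8, −26], [52, −44]]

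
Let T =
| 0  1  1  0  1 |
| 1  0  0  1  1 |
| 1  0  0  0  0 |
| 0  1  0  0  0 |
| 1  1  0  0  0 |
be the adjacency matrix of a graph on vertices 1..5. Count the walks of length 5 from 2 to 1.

The number of length-5 walks from vertex 2 to vertex 1 is entry (2,1) of T⁵, where T is the adjacency matrix.
T² = [[3, 1, 0, 1, 1], [1, 3, 1, 0, 1], [0, 1, 1, 0, 1], [1, 0, 0, 1, 1], [1, 1, 1, 1, 2]]
T³ = [[2, 5, 3, 1, 4], [5, 2, 1, 3, 4], [3, 1, 0, 1, 1], [1, 3, 1, 0, 1], [4, 4, 1, 1, 2]]
T⁴ = [[12, 7, 2, 5, 7], [7, 12, 5, 2, 7], [2, 5, 3, 1, 4], [5, 2, 1, 3, 4], [7, 7, 4, 4, 8]]
T⁵ = [[16, 24, 12, 7, 19], [24, 16, 7, 12, 19], [12, 7, 2, 5, 7], [7, 12, 5, 2, 7], [19, 19, 7, 7, 14]]

24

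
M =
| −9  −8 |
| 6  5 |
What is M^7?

[[−8745, −8744], [6558, 6557]]

tr M = −4 and det M = 3, so the characteristic polynomial is λ² − (−4)λ + (3) with roots −1 and −3.
Eigenvectors give P = [[1, −4], [−1, 3]] with P⁻¹ = [[−3, −4], [−1, −1]], and M = P·diag(−1, −3)·P⁻¹.
Then M^7 = P·diag(−1, −2187)·P⁻¹ = [[−1, 8748], [1, −6561]] · [[−3, −4], [−1, −1]] = [[−8745, −8744], [6558, 6557]].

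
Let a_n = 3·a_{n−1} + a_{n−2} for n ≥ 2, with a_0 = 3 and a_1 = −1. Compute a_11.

With companion matrix C = [[3, 1], [1, 0]], [a_n, a_{n−1}]ᵀ = C·[a_{n−1}, a_{n−2}]ᵀ, so [a_11, a_10]ᵀ = C¹⁰·[a_1, a_0]ᵀ.
C¹⁰ = [[141481, 42837], [42837, 12970]], giving [a_11, a_10]ᵀ = [[−12970], [−3927]].

−12970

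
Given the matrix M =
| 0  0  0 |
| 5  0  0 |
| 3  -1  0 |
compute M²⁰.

[[0, 0, 0], [0, 0, 0], [0, 0, 0]]

M is strictly triangular, hence nilpotent: M³ = 0, so M²⁰ = 0.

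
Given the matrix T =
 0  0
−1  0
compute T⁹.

[[0, 0], [0, 0]]

T is strictly triangular, hence nilpotent: T² = 0, so T⁹ = 0.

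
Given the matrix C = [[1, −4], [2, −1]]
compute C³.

C² = [[−7, 0], [0, −7]]
C³ = [[−7, 28], [−14, 7]]

[[−7, 28], [−14, 7]]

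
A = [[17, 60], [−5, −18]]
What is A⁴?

[[−179, −780], [65, 276]]

tr A = −1 and det A = −6, so the characteristic polynomial is λ² − (−1)λ + (−6) with roots 2 and −3.
Eigenvectors give P = [[4, 3], [−1, −1]] with P⁻¹ = [[1, 3], [−1, −4]], and A = P·diag(2, −3)·P⁻¹.
Then A⁴ = P·diag(16, 81)·P⁻¹ = [[64, 243], [−16, −81]] · [[1, 3], [−1, −4]] = [[−179, −780], [65, 276]].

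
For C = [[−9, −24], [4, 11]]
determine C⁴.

tr C = 2 and det C = −3, so the characteristic polynomial is λ² − (2)λ + (−3) with roots 3 and −1.
Eigenvectors give P = [[−2, −3], [1, 1]] with P⁻¹ = [[1, 3], [−1, −2]], and C = P·diag(3, −1)·P⁻¹.
Then C⁴ = P·diag(81, 1)·P⁻¹ = [[−162, −3], [81, 1]] · [[1, 3], [−1, −2]] = [[−159, −480], [80, 241]].

[[−159, −480], [80, 241]]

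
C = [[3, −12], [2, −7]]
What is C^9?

tr C = −4 and det C = 3, so the characteristic polynomial is λ² − (−4)λ + (3) with roots −3 and −1.
Eigenvectors give P = [[−2, −3], [−1, −1]] with P⁻¹ = [[1, −3], [−1, 2]], and C = P·diag(−3, −1)·P⁻¹.
Then C^9 = P·diag(−19683, −1)·P⁻¹ = [[39366, 3], [19683, 1]] · [[1, −3], [−1, 2]] = [[39363, −118092], [19682, −59047]].

[[39363, −118092], [19682, −59047]]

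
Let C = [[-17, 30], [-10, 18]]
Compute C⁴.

tr C = 1 and det C = -6, so the characteristic polynomial is λ² − (1)λ + (-6) with roots -2 and 3.
Eigenvectors give P = [[2, 3], [1, 2]] with P⁻¹ = [[2, -3], [-1, 2]], and C = P·diag(-2, 3)·P⁻¹.
Then C⁴ = P·diag(16, 81)·P⁻¹ = [[32, 243], [16, 162]] · [[2, -3], [-1, 2]] = [[-179, 390], [-130, 276]].

[[-179, 390], [-130, 276]]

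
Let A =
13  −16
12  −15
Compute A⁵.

[[733, −976], [732, −975]]

tr A = −2 and det A = −3, so the characteristic polynomial is λ² − (−2)λ + (−3) with roots −3 and 1.
Eigenvectors give P = [[1, 4], [1, 3]] with P⁻¹ = [[−3, 4], [1, −1]], and A = P·diag(−3, 1)·P⁻¹.
Then A⁵ = P·diag(−243, 1)·P⁻¹ = [[−243, 4], [−243, 3]] · [[−3, 4], [1, −1]] = [[733, −976], [732, −975]].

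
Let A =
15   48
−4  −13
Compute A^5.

[[975, 2928], [−244, −733]]

tr A = 2 and det A = −3, so the characteristic polynomial is λ² − (2)λ + (−3) with roots 3 and −1.
Eigenvectors give P = [[4, −3], [−1, 1]] with P⁻¹ = [[1, 3], [1, 4]], and A = P·diag(3, −1)·P⁻¹.
Then A^5 = P·diag(243, −1)·P⁻¹ = [[972, 3], [−243, −1]] · [[1, 3], [1, 4]] = [[975, 2928], [−244, −733]].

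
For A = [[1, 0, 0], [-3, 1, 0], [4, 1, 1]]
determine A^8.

A = I + N where N = [[0, 0, 0], [-3, 0, 0], [4, 1, 0]] is strictly lower-triangular, so N^3 = 0.
(I + N)^8 = I + 8·N + 28·N^2 = [[1, 0, 0], [-24, 1, 0], [-52, 8, 1]].

[[1, 0, 0], [-24, 1, 0], [-52, 8, 1]]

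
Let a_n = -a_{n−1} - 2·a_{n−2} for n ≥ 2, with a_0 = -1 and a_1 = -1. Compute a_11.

With companion matrix Q = [[-1, -2], [1, 0]], [a_n, a_{n−1}]ᵀ = Q·[a_{n−1}, a_{n−2}]ᵀ, so [a_11, a_10]ᵀ = Q^10·[a_1, a_0]ᵀ.
Q^10 = [[23, -22], [11, 34]], giving [a_11, a_10]ᵀ = [[-1], [-45]].

-1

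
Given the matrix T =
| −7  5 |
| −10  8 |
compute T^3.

tr T = 1 and det T = −6, so the characteristic polynomial is λ² − (1)λ + (−6) with roots 3 and −2.
Eigenvectors give P = [[−1, 1], [−2, 1]] with P⁻¹ = [[1, −1], [2, −1]], and T = P·diag(3, −2)·P⁻¹.
Then T^3 = P·diag(27, −8)·P⁻¹ = [[−27, −8], [−54, −8]] · [[1, −1], [2, −1]] = [[−43, 35], [−70, 62]].

[[−43, 35], [−70, 62]]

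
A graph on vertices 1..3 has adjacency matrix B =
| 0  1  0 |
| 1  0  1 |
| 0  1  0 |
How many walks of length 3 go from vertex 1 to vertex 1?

0

The number of length-3 walks from vertex 1 to vertex 1 is entry (1,1) of B³, where B is the adjacency matrix.
B² = [[1, 0, 1], [0, 2, 0], [1, 0, 1]]
B³ = [[0, 2, 0], [2, 0, 2], [0, 2, 0]]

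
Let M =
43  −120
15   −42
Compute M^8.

tr M = 1 and det M = −6, so the characteristic polynomial is λ² − (1)λ + (−6) with roots −2 and 3.
Eigenvectors give P = [[−8, 3], [−3, 1]] with P⁻¹ = [[1, −3], [3, −8]], and M = P·diag(−2, 3)·P⁻¹.
Then M^8 = P·diag(256, 6561)·P⁻¹ = [[−2048, 19683], [−768, 6561]] · [[1, −3], [3, −8]] = [[57001, −151320], [18915, −50184]].

[[57001, −151320], [18915, −50184]]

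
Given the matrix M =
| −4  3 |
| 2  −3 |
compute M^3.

[[−130, 129], [86, −87]]

M^2 = [[22, −21], [−14, 15]]
M^3 = [[−130, 129], [86, −87]]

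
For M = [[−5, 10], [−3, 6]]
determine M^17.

[[−5, 10], [−3, 6]]

M² = M (a projection; rank 1, trace 1), so M^17 = M.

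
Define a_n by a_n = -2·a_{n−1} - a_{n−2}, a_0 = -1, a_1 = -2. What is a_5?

-14

With companion matrix B = [[-2, -1], [1, 0]], [a_n, a_{n−1}]ᵀ = B·[a_{n−1}, a_{n−2}]ᵀ, so [a_5, a_4]ᵀ = B⁴·[a_1, a_0]ᵀ.
B⁴ = [[5, 4], [-4, -3]], giving [a_5, a_4]ᵀ = [[-14], [11]].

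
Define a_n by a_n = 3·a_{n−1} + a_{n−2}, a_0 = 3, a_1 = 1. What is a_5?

With companion matrix M = [[3, 1], [1, 0]], [a_n, a_{n−1}]ᵀ = M·[a_{n−1}, a_{n−2}]ᵀ, so [a_5, a_4]ᵀ = M^4·[a_1, a_0]ᵀ.
M^4 = [[109, 33], [33, 10]], giving [a_5, a_4]ᵀ = [[208], [63]].

208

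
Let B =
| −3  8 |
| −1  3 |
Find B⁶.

[[1, 0], [0, 1]]

B² = I (check: tr B = 0 and det B = −1), so B⁶ = I since 6 is even.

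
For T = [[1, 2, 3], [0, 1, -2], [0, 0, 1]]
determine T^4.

T = I + N where N = [[0, 2, 3], [0, 0, -2], [0, 0, 0]] is strictly upper-triangular, so N^3 = 0.
(I + N)^4 = I + 4·N + 6·N^2 = [[1, 8, -12], [0, 1, -8], [0, 0, 1]].

[[1, 8, -12], [0, 1, -8], [0, 0, 1]]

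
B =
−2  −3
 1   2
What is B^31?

[[−2, −3], [1, 2]]

B² = I (check: tr B = 0 and det B = −1), so B^31 = B since 31 is odd.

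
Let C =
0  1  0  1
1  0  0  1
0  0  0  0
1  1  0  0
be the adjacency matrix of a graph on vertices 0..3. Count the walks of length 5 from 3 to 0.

11

The number of length-5 walks from vertex 3 to vertex 0 is entry (3,0) of C⁵, where C is the adjacency matrix.
C² = [[2, 1, 0, 1], [1, 2, 0, 1], [0, 0, 0, 0], [1, 1, 0, 2]]
C³ = [[2, 3, 0, 3], [3, 2, 0, 3], [0, 0, 0, 0], [3, 3, 0, 2]]
C⁴ = [[6, 5, 0, 5], [5, 6, 0, 5], [0, 0, 0, 0], [5, 5, 0, 6]]
C⁵ = [[10, 11, 0, 11], [11, 10, 0, 11], [0, 0, 0, 0], [11, 11, 0, 10]]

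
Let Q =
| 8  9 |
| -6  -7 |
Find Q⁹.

[[1538, 1539], [-1026, -1027]]

tr Q = 1 and det Q = -2, so the characteristic polynomial is λ² − (1)λ + (-2) with roots -1 and 2.
Eigenvectors give P = [[1, -3], [-1, 2]] with P⁻¹ = [[-2, -3], [-1, -1]], and Q = P·diag(-1, 2)·P⁻¹.
Then Q⁹ = P·diag(-1, 512)·P⁻¹ = [[-1, -1536], [1, 1024]] · [[-2, -3], [-1, -1]] = [[1538, 1539], [-1026, -1027]].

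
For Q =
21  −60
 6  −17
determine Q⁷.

[[21861, −65580], [6558, −19673]]

tr Q = 4 and det Q = 3, so the characteristic polynomial is λ² − (4)λ + (3) with roots 1 and 3.
Eigenvectors give P = [[3, 10], [1, 3]] with P⁻¹ = [[−3, 10], [1, −3]], and Q = P·diag(1, 3)·P⁻¹.
Then Q⁷ = P·diag(1, 2187)·P⁻¹ = [[3, 21870], [1, 6561]] · [[−3, 10], [1, −3]] = [[21861, −65580], [6558, −19673]].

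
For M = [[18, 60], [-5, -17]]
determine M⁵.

[[1068, 3300], [-275, -857]]

tr M = 1 and det M = -6, so the characteristic polynomial is λ² − (1)λ + (-6) with roots 3 and -2.
Eigenvectors give P = [[-4, -3], [1, 1]] with P⁻¹ = [[-1, -3], [1, 4]], and M = P·diag(3, -2)·P⁻¹.
Then M⁵ = P·diag(243, -32)·P⁻¹ = [[-972, 96], [243, -32]] · [[-1, -3], [1, 4]] = [[1068, 3300], [-275, -857]].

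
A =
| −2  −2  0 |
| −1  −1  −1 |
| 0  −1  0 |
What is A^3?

[[−18, −20, −6], [−10, −11, −4], [−3, −4, −1]]

A^2 = [[6, 6, 2], [3, 4, 1], [1, 1, 1]]
A^3 = [[−18, −20, −6], [−10, −11, −4], [−3, −4, −1]]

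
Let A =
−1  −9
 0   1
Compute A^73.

A² = I (check: tr A = 0 and det A = −1), so A^73 = A since 73 is odd.

[[−1, −9], [0, 1]]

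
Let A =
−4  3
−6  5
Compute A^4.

[[−14, 15], [−30, 31]]

tr A = 1 and det A = −2, so the characteristic polynomial is λ² − (1)λ + (−2) with roots 2 and −1.
Eigenvectors give P = [[−1, −1], [−2, −1]] with P⁻¹ = [[1, −1], [−2, 1]], and A = P·diag(2, −1)·P⁻¹.
Then A^4 = P·diag(16, 1)·P⁻¹ = [[−16, −1], [−32, −1]] · [[1, −1], [−2, 1]] = [[−14, 15], [−30, 31]].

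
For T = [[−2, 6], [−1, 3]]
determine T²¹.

[[−2, 6], [−1, 3]]

T² = T (a projection; rank 1, trace 1), so T²¹ = T.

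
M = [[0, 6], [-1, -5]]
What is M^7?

tr M = -5 and det M = 6, so the characteristic polynomial is λ² − (-5)λ + (6) with roots -3 and -2.
Eigenvectors give P = [[2, -3], [-1, 1]] with P⁻¹ = [[-1, -3], [-1, -2]], and M = P·diag(-3, -2)·P⁻¹.
Then M^7 = P·diag(-2187, -128)·P⁻¹ = [[-4374, 384], [2187, -128]] · [[-1, -3], [-1, -2]] = [[3990, 12354], [-2059, -6305]].

[[3990, 12354], [-2059, -6305]]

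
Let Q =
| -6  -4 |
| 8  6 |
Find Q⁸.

[[256, 0], [0, 256]]

tr Q = 0 and det Q = -4, so the characteristic polynomial is λ² − (0)λ + (-4) with roots 2 and -2.
Eigenvectors give P = [[-1, -1], [2, 1]] with P⁻¹ = [[1, 1], [-2, -1]], and Q = P·diag(2, -2)·P⁻¹.
Then Q⁸ = P·diag(256, 256)·P⁻¹ = [[-256, -256], [512, 256]] · [[1, 1], [-2, -1]] = [[256, 0], [0, 256]].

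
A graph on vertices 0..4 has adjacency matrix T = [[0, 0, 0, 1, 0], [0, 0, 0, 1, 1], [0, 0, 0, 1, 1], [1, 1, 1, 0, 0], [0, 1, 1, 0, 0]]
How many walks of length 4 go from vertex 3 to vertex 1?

The number of length-4 walks from vertex 3 to vertex 1 is entry (3,1) of T⁴, where T is the adjacency matrix.
T² = [[1, 1, 1, 0, 0], [1, 2, 2, 0, 0], [1, 2, 2, 0, 0], [0, 0, 0, 3, 2], [0, 0, 0, 2, 2]]
T³ = [[0, 0, 0, 3, 2], [0, 0, 0, 5, 4], [0, 0, 0, 5, 4], [3, 5, 5, 0, 0], [2, 4, 4, 0, 0]]
T⁴ = [[3, 5, 5, 0, 0], [5, 9, 9, 0, 0], [5, 9, 9, 0, 0], [0, 0, 0, 13, 10], [0, 0, 0, 10, 8]]

0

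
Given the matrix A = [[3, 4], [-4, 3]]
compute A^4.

A^2 = [[-7, 24], [-24, -7]]
A^3 = [[-117, 44], [-44, -117]]
A^4 = [[-527, -336], [336, -527]]

[[-527, -336], [336, -527]]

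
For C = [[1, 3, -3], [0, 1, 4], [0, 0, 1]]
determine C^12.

C = I + N where N = [[0, 3, -3], [0, 0, 4], [0, 0, 0]] is strictly upper-triangular, so N^3 = 0.
(I + N)^12 = I + 12·N + 66·N^2 = [[1, 36, 756], [0, 1, 48], [0, 0, 1]].

[[1, 36, 756], [0, 1, 48], [0, 0, 1]]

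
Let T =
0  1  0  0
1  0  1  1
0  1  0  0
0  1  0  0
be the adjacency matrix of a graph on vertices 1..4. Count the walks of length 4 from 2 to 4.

0

The number of length-4 walks from vertex 2 to vertex 4 is entry (2,4) of T⁴, where T is the adjacency matrix.
T² = [[1, 0, 1, 1], [0, 3, 0, 0], [1, 0, 1, 1], [1, 0, 1, 1]]
T³ = [[0, 3, 0, 0], [3, 0, 3, 3], [0, 3, 0, 0], [0, 3, 0, 0]]
T⁴ = [[3, 0, 3, 3], [0, 9, 0, 0], [3, 0, 3, 3], [3, 0, 3, 3]]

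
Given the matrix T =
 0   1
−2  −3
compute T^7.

tr T = −3 and det T = 2, so the characteristic polynomial is λ² − (−3)λ + (2) with roots −1 and −2.
Eigenvectors give P = [[1, 1], [−1, −2]] with P⁻¹ = [[2, 1], [−1, −1]], and T = P·diag(−1, −2)·P⁻¹.
Then T^7 = P·diag(−1, −128)·P⁻¹ = [[−1, −128], [1, 256]] · [[2, 1], [−1, −1]] = [[126, 127], [−254, −255]].

[[126, 127], [−254, −255]]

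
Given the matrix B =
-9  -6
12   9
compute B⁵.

tr B = 0 and det B = -9, so the characteristic polynomial is λ² − (0)λ + (-9) with roots -3 and 3.
Eigenvectors give P = [[-1, -1], [1, 2]] with P⁻¹ = [[-2, -1], [1, 1]], and B = P·diag(-3, 3)·P⁻¹.
Then B⁵ = P·diag(-243, 243)·P⁻¹ = [[243, -243], [-243, 486]] · [[-2, -1], [1, 1]] = [[-729, -486], [972, 729]].

[[-729, -486], [972, 729]]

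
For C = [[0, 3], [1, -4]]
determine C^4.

[[57, -264], [-88, 409]]

C^2 = [[3, -12], [-4, 19]]
C^3 = [[-12, 57], [19, -88]]
C^4 = [[57, -264], [-88, 409]]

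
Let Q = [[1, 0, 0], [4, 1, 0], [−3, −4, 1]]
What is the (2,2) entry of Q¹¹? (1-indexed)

Q = I + N where N = [[0, 0, 0], [4, 0, 0], [−3, −4, 0]] is strictly lower-triangular, so N³ = 0.
(I + N)¹¹ = I + 11·N + 55·N² = [[1, 0, 0], [44, 1, 0], [−913, −44, 1]].

1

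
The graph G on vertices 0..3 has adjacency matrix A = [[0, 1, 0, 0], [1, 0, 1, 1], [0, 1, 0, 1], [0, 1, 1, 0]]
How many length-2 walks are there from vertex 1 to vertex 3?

1

The number of length-2 walks from vertex 1 to vertex 3 is entry (1,3) of A², where A is the adjacency matrix.
A² = [[1, 0, 1, 1], [0, 3, 1, 1], [1, 1, 2, 1], [1, 1, 1, 2]]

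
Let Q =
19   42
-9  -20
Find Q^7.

[[775, 1806], [-387, -902]]

tr Q = -1 and det Q = -2, so the characteristic polynomial is λ² − (-1)λ + (-2) with roots -2 and 1.
Eigenvectors give P = [[-2, 7], [1, -3]] with P⁻¹ = [[3, 7], [1, 2]], and Q = P·diag(-2, 1)·P⁻¹.
Then Q^7 = P·diag(-128, 1)·P⁻¹ = [[256, 7], [-128, -3]] · [[3, 7], [1, 2]] = [[775, 1806], [-387, -902]].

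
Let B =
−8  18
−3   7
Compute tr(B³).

tr B = −1 and det B = −2, so the characteristic polynomial is λ² − (−1)λ + (−2) with roots 1 and −2.
Eigenvectors give P = [[−2, 3], [−1, 1]] with P⁻¹ = [[1, −3], [1, −2]], and B = P·diag(1, −2)·P⁻¹.
Then B³ = P·diag(1, −8)·P⁻¹ = [[−2, −24], [−1, −8]] · [[1, −3], [1, −2]] = [[−26, 54], [−9, 19]].

−7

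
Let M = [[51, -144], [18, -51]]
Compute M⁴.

[[81, 0], [0, 81]]

tr M = 0 and det M = -9, so the characteristic polynomial is λ² − (0)λ + (-9) with roots -3 and 3.
Eigenvectors give P = [[8, 3], [3, 1]] with P⁻¹ = [[-1, 3], [3, -8]], and M = P·diag(-3, 3)·P⁻¹.
Then M⁴ = P·diag(81, 81)·P⁻¹ = [[648, 243], [243, 81]] · [[-1, 3], [3, -8]] = [[81, 0], [0, 81]].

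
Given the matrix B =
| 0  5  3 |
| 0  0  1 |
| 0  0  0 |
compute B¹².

B is strictly triangular, hence nilpotent: B³ = 0, so B¹² = 0.

[[0, 0, 0], [0, 0, 0], [0, 0, 0]]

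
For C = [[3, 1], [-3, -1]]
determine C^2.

[[6, 2], [-6, -2]]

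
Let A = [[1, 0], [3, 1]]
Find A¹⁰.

A = I + N where N = [[0, 0], [3, 0]] is strictly lower-triangular, so N² = 0.
(I + N)¹⁰ = I + 10·N = [[1, 0], [30, 1]].

[[1, 0], [30, 1]]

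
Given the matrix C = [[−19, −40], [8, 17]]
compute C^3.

[[−139, −280], [56, 113]]

tr C = −2 and det C = −3, so the characteristic polynomial is λ² − (−2)λ + (−3) with roots 1 and −3.
Eigenvectors give P = [[2, 5], [−1, −2]] with P⁻¹ = [[−2, −5], [1, 2]], and C = P·diag(1, −3)·P⁻¹.
Then C^3 = P·diag(1, −27)·P⁻¹ = [[2, −135], [−1, 54]] · [[−2, −5], [1, 2]] = [[−139, −280], [56, 113]].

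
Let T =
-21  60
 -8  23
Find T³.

[[-141, 420], [-56, 167]]

tr T = 2 and det T = -3, so the characteristic polynomial is λ² − (2)λ + (-3) with roots 3 and -1.
Eigenvectors give P = [[-5, 3], [-2, 1]] with P⁻¹ = [[1, -3], [2, -5]], and T = P·diag(3, -1)·P⁻¹.
Then T³ = P·diag(27, -1)·P⁻¹ = [[-135, -3], [-54, -1]] · [[1, -3], [2, -5]] = [[-141, 420], [-56, 167]].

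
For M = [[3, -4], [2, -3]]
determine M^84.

[[1, 0], [0, 1]]

M² = I (check: tr M = 0 and det M = -1), so M^84 = I since 84 is even.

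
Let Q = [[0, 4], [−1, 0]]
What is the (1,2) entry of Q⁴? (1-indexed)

0

Q² = [[−4, 0], [0, −4]]
Q³ = [[0, −16], [4, 0]]
Q⁴ = [[16, 0], [0, 16]]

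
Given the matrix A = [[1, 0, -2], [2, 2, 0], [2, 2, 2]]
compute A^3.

A^2 = [[-3, -4, -6], [6, 4, -4], [10, 8, 0]]
A^3 = [[-23, -20, -6], [6, 0, -20], [26, 16, -20]]

[[-23, -20, -6], [6, 0, -20], [26, 16, -20]]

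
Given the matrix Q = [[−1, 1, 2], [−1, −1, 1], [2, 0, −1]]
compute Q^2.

[[4, −2, −3], [4, 0, −4], [−4, 2, 5]]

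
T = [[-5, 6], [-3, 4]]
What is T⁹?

[[-1025, 1026], [-513, 514]]

tr T = -1 and det T = -2, so the characteristic polynomial is λ² − (-1)λ + (-2) with roots -2 and 1.
Eigenvectors give P = [[-2, -1], [-1, -1]] with P⁻¹ = [[-1, 1], [1, -2]], and T = P·diag(-2, 1)·P⁻¹.
Then T⁹ = P·diag(-512, 1)·P⁻¹ = [[1024, -1], [512, -1]] · [[-1, 1], [1, -2]] = [[-1025, 1026], [-513, 514]].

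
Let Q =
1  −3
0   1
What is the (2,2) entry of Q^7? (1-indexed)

Q = I + N where N = [[0, −3], [0, 0]] is strictly upper-triangular, so N^2 = 0.
(I + N)^7 = I + 7·N = [[1, −21], [0, 1]].

1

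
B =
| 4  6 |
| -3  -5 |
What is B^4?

[[-14, -30], [15, 31]]

tr B = -1 and det B = -2, so the characteristic polynomial is λ² − (-1)λ + (-2) with roots -2 and 1.
Eigenvectors give P = [[1, 2], [-1, -1]] with P⁻¹ = [[-1, -2], [1, 1]], and B = P·diag(-2, 1)·P⁻¹.
Then B^4 = P·diag(16, 1)·P⁻¹ = [[16, 2], [-16, -1]] · [[-1, -2], [1, 1]] = [[-14, -30], [15, 31]].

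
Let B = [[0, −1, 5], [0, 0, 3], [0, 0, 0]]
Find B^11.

[[0, 0, 0], [0, 0, 0], [0, 0, 0]]

B is strictly triangular, hence nilpotent: B^3 = 0, so B^11 = 0.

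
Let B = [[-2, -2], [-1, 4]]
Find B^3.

B^2 = [[6, -4], [-2, 18]]
B^3 = [[-8, -28], [-14, 76]]

[[-8, -28], [-14, 76]]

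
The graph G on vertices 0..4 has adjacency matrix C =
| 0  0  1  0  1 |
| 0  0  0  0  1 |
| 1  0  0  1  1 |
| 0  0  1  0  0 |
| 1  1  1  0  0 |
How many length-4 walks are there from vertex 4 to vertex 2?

The number of length-4 walks from vertex 4 to vertex 2 is entry (4,2) of C⁴, where C is the adjacency matrix.
C² = [[2, 1, 1, 1, 1], [1, 1, 1, 0, 0], [1, 1, 3, 0, 1], [1, 0, 0, 1, 1], [1, 0, 1, 1, 3]]
C³ = [[2, 1, 4, 1, 4], [1, 0, 1, 1, 3], [4, 1, 2, 3, 5], [1, 1, 3, 0, 1], [4, 3, 5, 1, 2]]
C⁴ = [[8, 4, 7, 4, 7], [4, 3, 5, 1, 2], [7, 5, 12, 2, 7], [4, 1, 2, 3, 5], [7, 2, 7, 5, 12]]

7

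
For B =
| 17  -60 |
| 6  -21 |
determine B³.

tr B = -4 and det B = 3, so the characteristic polynomial is λ² − (-4)λ + (3) with roots -1 and -3.
Eigenvectors give P = [[-10, -3], [-3, -1]] with P⁻¹ = [[-1, 3], [3, -10]], and B = P·diag(-1, -3)·P⁻¹.
Then B³ = P·diag(-1, -27)·P⁻¹ = [[10, 81], [3, 27]] · [[-1, 3], [3, -10]] = [[233, -780], [78, -261]].

[[233, -780], [78, -261]]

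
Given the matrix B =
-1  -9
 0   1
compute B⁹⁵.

[[-1, -9], [0, 1]]

B² = I (check: tr B = 0 and det B = -1), so B⁹⁵ = B since 95 is odd.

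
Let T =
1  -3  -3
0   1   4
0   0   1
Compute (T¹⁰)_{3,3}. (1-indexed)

1

T = I + N where N = [[0, -3, -3], [0, 0, 4], [0, 0, 0]] is strictly upper-triangular, so N³ = 0.
(I + N)¹⁰ = I + 10·N + 45·N² = [[1, -30, -570], [0, 1, 40], [0, 0, 1]].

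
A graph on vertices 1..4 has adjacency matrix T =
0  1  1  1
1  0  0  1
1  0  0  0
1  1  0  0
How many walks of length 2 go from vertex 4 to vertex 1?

The number of length-2 walks from vertex 4 to vertex 1 is entry (4,1) of T², where T is the adjacency matrix.
T² = [[3, 1, 0, 1], [1, 2, 1, 1], [0, 1, 1, 1], [1, 1, 1, 2]]

1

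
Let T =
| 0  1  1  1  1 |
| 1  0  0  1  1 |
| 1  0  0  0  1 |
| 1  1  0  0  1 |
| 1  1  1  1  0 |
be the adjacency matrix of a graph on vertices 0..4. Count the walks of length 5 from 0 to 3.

The number of length-5 walks from vertex 0 to vertex 3 is entry (0,3) of T⁵, where T is the adjacency matrix.
T² = [[4, 2, 1, 2, 3], [2, 3, 2, 2, 2], [1, 2, 2, 2, 1], [2, 2, 2, 3, 2], [3, 2, 1, 2, 4]]
T³ = [[8, 9, 7, 9, 9], [9, 6, 4, 7, 9], [7, 4, 2, 4, 7], [9, 7, 4, 6, 9], [9, 9, 7, 9, 8]]
T⁴ = [[34, 26, 17, 26, 33], [26, 25, 18, 24, 26], [17, 18, 14, 18, 17], [26, 24, 18, 25, 26], [33, 26, 17, 26, 34]]
T⁵ = [[102, 93, 67, 93, 103], [93, 76, 52, 77, 93], [67, 52, 34, 52, 67], [93, 77, 52, 76, 93], [103, 93, 67, 93, 102]]

93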